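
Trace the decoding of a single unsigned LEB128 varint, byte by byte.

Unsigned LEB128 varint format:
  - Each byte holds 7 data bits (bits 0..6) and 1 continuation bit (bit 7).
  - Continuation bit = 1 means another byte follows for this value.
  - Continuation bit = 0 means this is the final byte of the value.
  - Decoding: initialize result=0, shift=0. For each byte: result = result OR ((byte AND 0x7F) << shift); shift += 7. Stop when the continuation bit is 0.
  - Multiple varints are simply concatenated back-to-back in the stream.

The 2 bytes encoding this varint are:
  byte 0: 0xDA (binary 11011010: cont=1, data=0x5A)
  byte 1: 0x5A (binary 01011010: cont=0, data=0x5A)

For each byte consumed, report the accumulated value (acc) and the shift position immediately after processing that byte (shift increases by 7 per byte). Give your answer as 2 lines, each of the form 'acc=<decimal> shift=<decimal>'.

byte 0=0xDA: payload=0x5A=90, contrib = 90<<0 = 90; acc -> 90, shift -> 7
byte 1=0x5A: payload=0x5A=90, contrib = 90<<7 = 11520; acc -> 11610, shift -> 14

Answer: acc=90 shift=7
acc=11610 shift=14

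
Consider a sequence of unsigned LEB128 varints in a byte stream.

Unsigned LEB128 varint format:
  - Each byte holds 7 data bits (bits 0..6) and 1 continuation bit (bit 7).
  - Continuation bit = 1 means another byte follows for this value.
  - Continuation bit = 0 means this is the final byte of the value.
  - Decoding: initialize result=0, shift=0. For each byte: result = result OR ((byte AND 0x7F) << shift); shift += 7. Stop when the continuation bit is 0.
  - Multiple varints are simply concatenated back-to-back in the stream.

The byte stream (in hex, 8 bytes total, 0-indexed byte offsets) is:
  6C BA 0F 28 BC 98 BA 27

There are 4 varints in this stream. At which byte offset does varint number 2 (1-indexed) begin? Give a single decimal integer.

Answer: 1

Derivation:
  byte[0]=0x6C cont=0 payload=0x6C=108: acc |= 108<<0 -> acc=108 shift=7 [end]
Varint 1: bytes[0:1] = 6C -> value 108 (1 byte(s))
  byte[1]=0xBA cont=1 payload=0x3A=58: acc |= 58<<0 -> acc=58 shift=7
  byte[2]=0x0F cont=0 payload=0x0F=15: acc |= 15<<7 -> acc=1978 shift=14 [end]
Varint 2: bytes[1:3] = BA 0F -> value 1978 (2 byte(s))
  byte[3]=0x28 cont=0 payload=0x28=40: acc |= 40<<0 -> acc=40 shift=7 [end]
Varint 3: bytes[3:4] = 28 -> value 40 (1 byte(s))
  byte[4]=0xBC cont=1 payload=0x3C=60: acc |= 60<<0 -> acc=60 shift=7
  byte[5]=0x98 cont=1 payload=0x18=24: acc |= 24<<7 -> acc=3132 shift=14
  byte[6]=0xBA cont=1 payload=0x3A=58: acc |= 58<<14 -> acc=953404 shift=21
  byte[7]=0x27 cont=0 payload=0x27=39: acc |= 39<<21 -> acc=82742332 shift=28 [end]
Varint 4: bytes[4:8] = BC 98 BA 27 -> value 82742332 (4 byte(s))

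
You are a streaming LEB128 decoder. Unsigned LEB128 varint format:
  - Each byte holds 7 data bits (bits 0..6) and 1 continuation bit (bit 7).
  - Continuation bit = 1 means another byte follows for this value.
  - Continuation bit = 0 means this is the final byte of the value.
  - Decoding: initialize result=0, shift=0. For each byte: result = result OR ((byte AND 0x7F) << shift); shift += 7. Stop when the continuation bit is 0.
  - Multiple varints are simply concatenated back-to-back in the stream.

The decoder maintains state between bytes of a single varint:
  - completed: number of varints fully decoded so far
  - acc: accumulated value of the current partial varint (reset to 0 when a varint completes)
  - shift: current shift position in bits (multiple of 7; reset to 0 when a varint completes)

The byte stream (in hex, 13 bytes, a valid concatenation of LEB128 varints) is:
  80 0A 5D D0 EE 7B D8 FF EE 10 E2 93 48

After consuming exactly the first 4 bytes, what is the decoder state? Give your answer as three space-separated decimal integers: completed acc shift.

Answer: 2 80 7

Derivation:
byte[0]=0x80 cont=1 payload=0x00: acc |= 0<<0 -> completed=0 acc=0 shift=7
byte[1]=0x0A cont=0 payload=0x0A: varint #1 complete (value=1280); reset -> completed=1 acc=0 shift=0
byte[2]=0x5D cont=0 payload=0x5D: varint #2 complete (value=93); reset -> completed=2 acc=0 shift=0
byte[3]=0xD0 cont=1 payload=0x50: acc |= 80<<0 -> completed=2 acc=80 shift=7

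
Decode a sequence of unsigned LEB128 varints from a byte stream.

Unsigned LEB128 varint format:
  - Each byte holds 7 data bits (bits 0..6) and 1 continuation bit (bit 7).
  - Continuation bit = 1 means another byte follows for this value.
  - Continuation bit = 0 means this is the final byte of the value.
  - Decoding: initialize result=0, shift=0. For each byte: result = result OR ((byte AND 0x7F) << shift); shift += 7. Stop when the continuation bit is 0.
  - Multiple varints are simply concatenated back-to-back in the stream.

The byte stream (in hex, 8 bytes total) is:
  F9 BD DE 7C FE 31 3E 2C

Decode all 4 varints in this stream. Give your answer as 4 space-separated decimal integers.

Answer: 261594873 6398 62 44

Derivation:
  byte[0]=0xF9 cont=1 payload=0x79=121: acc |= 121<<0 -> acc=121 shift=7
  byte[1]=0xBD cont=1 payload=0x3D=61: acc |= 61<<7 -> acc=7929 shift=14
  byte[2]=0xDE cont=1 payload=0x5E=94: acc |= 94<<14 -> acc=1548025 shift=21
  byte[3]=0x7C cont=0 payload=0x7C=124: acc |= 124<<21 -> acc=261594873 shift=28 [end]
Varint 1: bytes[0:4] = F9 BD DE 7C -> value 261594873 (4 byte(s))
  byte[4]=0xFE cont=1 payload=0x7E=126: acc |= 126<<0 -> acc=126 shift=7
  byte[5]=0x31 cont=0 payload=0x31=49: acc |= 49<<7 -> acc=6398 shift=14 [end]
Varint 2: bytes[4:6] = FE 31 -> value 6398 (2 byte(s))
  byte[6]=0x3E cont=0 payload=0x3E=62: acc |= 62<<0 -> acc=62 shift=7 [end]
Varint 3: bytes[6:7] = 3E -> value 62 (1 byte(s))
  byte[7]=0x2C cont=0 payload=0x2C=44: acc |= 44<<0 -> acc=44 shift=7 [end]
Varint 4: bytes[7:8] = 2C -> value 44 (1 byte(s))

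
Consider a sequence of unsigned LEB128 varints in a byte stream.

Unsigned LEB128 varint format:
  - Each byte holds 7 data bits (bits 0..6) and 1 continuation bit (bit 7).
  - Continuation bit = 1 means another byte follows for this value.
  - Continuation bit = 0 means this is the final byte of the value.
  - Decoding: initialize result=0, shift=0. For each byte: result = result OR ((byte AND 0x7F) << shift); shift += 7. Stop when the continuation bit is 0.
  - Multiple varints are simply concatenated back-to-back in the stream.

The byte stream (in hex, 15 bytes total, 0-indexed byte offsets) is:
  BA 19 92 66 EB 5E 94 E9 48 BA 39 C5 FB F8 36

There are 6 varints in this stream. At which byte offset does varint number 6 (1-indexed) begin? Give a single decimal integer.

  byte[0]=0xBA cont=1 payload=0x3A=58: acc |= 58<<0 -> acc=58 shift=7
  byte[1]=0x19 cont=0 payload=0x19=25: acc |= 25<<7 -> acc=3258 shift=14 [end]
Varint 1: bytes[0:2] = BA 19 -> value 3258 (2 byte(s))
  byte[2]=0x92 cont=1 payload=0x12=18: acc |= 18<<0 -> acc=18 shift=7
  byte[3]=0x66 cont=0 payload=0x66=102: acc |= 102<<7 -> acc=13074 shift=14 [end]
Varint 2: bytes[2:4] = 92 66 -> value 13074 (2 byte(s))
  byte[4]=0xEB cont=1 payload=0x6B=107: acc |= 107<<0 -> acc=107 shift=7
  byte[5]=0x5E cont=0 payload=0x5E=94: acc |= 94<<7 -> acc=12139 shift=14 [end]
Varint 3: bytes[4:6] = EB 5E -> value 12139 (2 byte(s))
  byte[6]=0x94 cont=1 payload=0x14=20: acc |= 20<<0 -> acc=20 shift=7
  byte[7]=0xE9 cont=1 payload=0x69=105: acc |= 105<<7 -> acc=13460 shift=14
  byte[8]=0x48 cont=0 payload=0x48=72: acc |= 72<<14 -> acc=1193108 shift=21 [end]
Varint 4: bytes[6:9] = 94 E9 48 -> value 1193108 (3 byte(s))
  byte[9]=0xBA cont=1 payload=0x3A=58: acc |= 58<<0 -> acc=58 shift=7
  byte[10]=0x39 cont=0 payload=0x39=57: acc |= 57<<7 -> acc=7354 shift=14 [end]
Varint 5: bytes[9:11] = BA 39 -> value 7354 (2 byte(s))
  byte[11]=0xC5 cont=1 payload=0x45=69: acc |= 69<<0 -> acc=69 shift=7
  byte[12]=0xFB cont=1 payload=0x7B=123: acc |= 123<<7 -> acc=15813 shift=14
  byte[13]=0xF8 cont=1 payload=0x78=120: acc |= 120<<14 -> acc=1981893 shift=21
  byte[14]=0x36 cont=0 payload=0x36=54: acc |= 54<<21 -> acc=115228101 shift=28 [end]
Varint 6: bytes[11:15] = C5 FB F8 36 -> value 115228101 (4 byte(s))

Answer: 11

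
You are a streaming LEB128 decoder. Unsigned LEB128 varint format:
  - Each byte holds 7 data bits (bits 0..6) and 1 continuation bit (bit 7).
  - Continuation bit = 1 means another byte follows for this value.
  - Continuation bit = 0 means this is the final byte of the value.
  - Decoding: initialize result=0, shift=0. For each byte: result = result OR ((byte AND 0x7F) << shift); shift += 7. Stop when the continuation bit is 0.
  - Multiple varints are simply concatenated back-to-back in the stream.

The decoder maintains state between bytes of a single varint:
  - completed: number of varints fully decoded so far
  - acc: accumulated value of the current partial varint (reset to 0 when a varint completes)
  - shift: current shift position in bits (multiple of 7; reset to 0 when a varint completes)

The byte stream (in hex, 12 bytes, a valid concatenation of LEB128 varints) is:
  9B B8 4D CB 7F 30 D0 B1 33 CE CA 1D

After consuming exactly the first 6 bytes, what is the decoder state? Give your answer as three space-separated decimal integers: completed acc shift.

byte[0]=0x9B cont=1 payload=0x1B: acc |= 27<<0 -> completed=0 acc=27 shift=7
byte[1]=0xB8 cont=1 payload=0x38: acc |= 56<<7 -> completed=0 acc=7195 shift=14
byte[2]=0x4D cont=0 payload=0x4D: varint #1 complete (value=1268763); reset -> completed=1 acc=0 shift=0
byte[3]=0xCB cont=1 payload=0x4B: acc |= 75<<0 -> completed=1 acc=75 shift=7
byte[4]=0x7F cont=0 payload=0x7F: varint #2 complete (value=16331); reset -> completed=2 acc=0 shift=0
byte[5]=0x30 cont=0 payload=0x30: varint #3 complete (value=48); reset -> completed=3 acc=0 shift=0

Answer: 3 0 0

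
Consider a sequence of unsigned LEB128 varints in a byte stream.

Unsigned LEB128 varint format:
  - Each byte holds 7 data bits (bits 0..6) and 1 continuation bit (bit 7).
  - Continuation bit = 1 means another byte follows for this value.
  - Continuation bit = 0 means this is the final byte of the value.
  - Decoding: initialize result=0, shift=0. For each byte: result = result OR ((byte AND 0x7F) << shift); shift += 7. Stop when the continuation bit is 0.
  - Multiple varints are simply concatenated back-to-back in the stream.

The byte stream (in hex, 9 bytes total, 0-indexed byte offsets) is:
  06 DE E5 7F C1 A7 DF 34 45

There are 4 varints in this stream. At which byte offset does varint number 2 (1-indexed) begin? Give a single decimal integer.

  byte[0]=0x06 cont=0 payload=0x06=6: acc |= 6<<0 -> acc=6 shift=7 [end]
Varint 1: bytes[0:1] = 06 -> value 6 (1 byte(s))
  byte[1]=0xDE cont=1 payload=0x5E=94: acc |= 94<<0 -> acc=94 shift=7
  byte[2]=0xE5 cont=1 payload=0x65=101: acc |= 101<<7 -> acc=13022 shift=14
  byte[3]=0x7F cont=0 payload=0x7F=127: acc |= 127<<14 -> acc=2093790 shift=21 [end]
Varint 2: bytes[1:4] = DE E5 7F -> value 2093790 (3 byte(s))
  byte[4]=0xC1 cont=1 payload=0x41=65: acc |= 65<<0 -> acc=65 shift=7
  byte[5]=0xA7 cont=1 payload=0x27=39: acc |= 39<<7 -> acc=5057 shift=14
  byte[6]=0xDF cont=1 payload=0x5F=95: acc |= 95<<14 -> acc=1561537 shift=21
  byte[7]=0x34 cont=0 payload=0x34=52: acc |= 52<<21 -> acc=110613441 shift=28 [end]
Varint 3: bytes[4:8] = C1 A7 DF 34 -> value 110613441 (4 byte(s))
  byte[8]=0x45 cont=0 payload=0x45=69: acc |= 69<<0 -> acc=69 shift=7 [end]
Varint 4: bytes[8:9] = 45 -> value 69 (1 byte(s))

Answer: 1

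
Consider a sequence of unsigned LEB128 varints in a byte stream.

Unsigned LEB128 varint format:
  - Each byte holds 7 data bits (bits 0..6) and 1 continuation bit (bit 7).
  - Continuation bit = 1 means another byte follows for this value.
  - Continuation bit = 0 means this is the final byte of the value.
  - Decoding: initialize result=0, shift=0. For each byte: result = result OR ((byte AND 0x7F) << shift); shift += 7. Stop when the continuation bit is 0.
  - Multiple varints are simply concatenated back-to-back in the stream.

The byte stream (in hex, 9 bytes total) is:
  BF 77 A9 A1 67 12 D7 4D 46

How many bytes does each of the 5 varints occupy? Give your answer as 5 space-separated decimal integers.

  byte[0]=0xBF cont=1 payload=0x3F=63: acc |= 63<<0 -> acc=63 shift=7
  byte[1]=0x77 cont=0 payload=0x77=119: acc |= 119<<7 -> acc=15295 shift=14 [end]
Varint 1: bytes[0:2] = BF 77 -> value 15295 (2 byte(s))
  byte[2]=0xA9 cont=1 payload=0x29=41: acc |= 41<<0 -> acc=41 shift=7
  byte[3]=0xA1 cont=1 payload=0x21=33: acc |= 33<<7 -> acc=4265 shift=14
  byte[4]=0x67 cont=0 payload=0x67=103: acc |= 103<<14 -> acc=1691817 shift=21 [end]
Varint 2: bytes[2:5] = A9 A1 67 -> value 1691817 (3 byte(s))
  byte[5]=0x12 cont=0 payload=0x12=18: acc |= 18<<0 -> acc=18 shift=7 [end]
Varint 3: bytes[5:6] = 12 -> value 18 (1 byte(s))
  byte[6]=0xD7 cont=1 payload=0x57=87: acc |= 87<<0 -> acc=87 shift=7
  byte[7]=0x4D cont=0 payload=0x4D=77: acc |= 77<<7 -> acc=9943 shift=14 [end]
Varint 4: bytes[6:8] = D7 4D -> value 9943 (2 byte(s))
  byte[8]=0x46 cont=0 payload=0x46=70: acc |= 70<<0 -> acc=70 shift=7 [end]
Varint 5: bytes[8:9] = 46 -> value 70 (1 byte(s))

Answer: 2 3 1 2 1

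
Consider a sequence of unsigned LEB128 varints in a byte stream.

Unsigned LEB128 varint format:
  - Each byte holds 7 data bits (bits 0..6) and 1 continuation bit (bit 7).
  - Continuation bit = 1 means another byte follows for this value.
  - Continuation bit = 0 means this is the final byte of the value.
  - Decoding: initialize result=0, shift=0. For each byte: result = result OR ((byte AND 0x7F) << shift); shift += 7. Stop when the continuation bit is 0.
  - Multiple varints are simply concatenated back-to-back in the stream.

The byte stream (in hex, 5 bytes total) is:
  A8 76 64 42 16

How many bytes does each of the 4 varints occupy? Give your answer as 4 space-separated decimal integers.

Answer: 2 1 1 1

Derivation:
  byte[0]=0xA8 cont=1 payload=0x28=40: acc |= 40<<0 -> acc=40 shift=7
  byte[1]=0x76 cont=0 payload=0x76=118: acc |= 118<<7 -> acc=15144 shift=14 [end]
Varint 1: bytes[0:2] = A8 76 -> value 15144 (2 byte(s))
  byte[2]=0x64 cont=0 payload=0x64=100: acc |= 100<<0 -> acc=100 shift=7 [end]
Varint 2: bytes[2:3] = 64 -> value 100 (1 byte(s))
  byte[3]=0x42 cont=0 payload=0x42=66: acc |= 66<<0 -> acc=66 shift=7 [end]
Varint 3: bytes[3:4] = 42 -> value 66 (1 byte(s))
  byte[4]=0x16 cont=0 payload=0x16=22: acc |= 22<<0 -> acc=22 shift=7 [end]
Varint 4: bytes[4:5] = 16 -> value 22 (1 byte(s))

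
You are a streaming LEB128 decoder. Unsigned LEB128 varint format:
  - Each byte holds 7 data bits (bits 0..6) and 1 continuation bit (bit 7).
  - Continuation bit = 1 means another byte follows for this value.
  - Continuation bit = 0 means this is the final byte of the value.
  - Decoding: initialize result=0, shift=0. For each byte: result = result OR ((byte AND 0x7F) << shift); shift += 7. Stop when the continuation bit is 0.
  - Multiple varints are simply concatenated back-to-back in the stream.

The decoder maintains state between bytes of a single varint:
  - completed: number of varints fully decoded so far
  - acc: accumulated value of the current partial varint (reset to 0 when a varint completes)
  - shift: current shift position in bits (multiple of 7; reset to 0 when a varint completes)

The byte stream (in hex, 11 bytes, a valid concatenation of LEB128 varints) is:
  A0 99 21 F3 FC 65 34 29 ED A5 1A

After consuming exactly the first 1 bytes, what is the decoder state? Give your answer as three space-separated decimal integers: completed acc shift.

byte[0]=0xA0 cont=1 payload=0x20: acc |= 32<<0 -> completed=0 acc=32 shift=7

Answer: 0 32 7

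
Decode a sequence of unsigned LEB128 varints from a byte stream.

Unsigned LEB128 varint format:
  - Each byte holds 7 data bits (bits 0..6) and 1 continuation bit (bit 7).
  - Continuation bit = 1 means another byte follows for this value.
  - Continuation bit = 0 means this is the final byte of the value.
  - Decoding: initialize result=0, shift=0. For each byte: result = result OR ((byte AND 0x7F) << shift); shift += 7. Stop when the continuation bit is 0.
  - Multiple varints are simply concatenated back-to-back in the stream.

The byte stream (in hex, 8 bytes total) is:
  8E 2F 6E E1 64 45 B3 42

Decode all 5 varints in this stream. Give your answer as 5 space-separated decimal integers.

Answer: 6030 110 12897 69 8499

Derivation:
  byte[0]=0x8E cont=1 payload=0x0E=14: acc |= 14<<0 -> acc=14 shift=7
  byte[1]=0x2F cont=0 payload=0x2F=47: acc |= 47<<7 -> acc=6030 shift=14 [end]
Varint 1: bytes[0:2] = 8E 2F -> value 6030 (2 byte(s))
  byte[2]=0x6E cont=0 payload=0x6E=110: acc |= 110<<0 -> acc=110 shift=7 [end]
Varint 2: bytes[2:3] = 6E -> value 110 (1 byte(s))
  byte[3]=0xE1 cont=1 payload=0x61=97: acc |= 97<<0 -> acc=97 shift=7
  byte[4]=0x64 cont=0 payload=0x64=100: acc |= 100<<7 -> acc=12897 shift=14 [end]
Varint 3: bytes[3:5] = E1 64 -> value 12897 (2 byte(s))
  byte[5]=0x45 cont=0 payload=0x45=69: acc |= 69<<0 -> acc=69 shift=7 [end]
Varint 4: bytes[5:6] = 45 -> value 69 (1 byte(s))
  byte[6]=0xB3 cont=1 payload=0x33=51: acc |= 51<<0 -> acc=51 shift=7
  byte[7]=0x42 cont=0 payload=0x42=66: acc |= 66<<7 -> acc=8499 shift=14 [end]
Varint 5: bytes[6:8] = B3 42 -> value 8499 (2 byte(s))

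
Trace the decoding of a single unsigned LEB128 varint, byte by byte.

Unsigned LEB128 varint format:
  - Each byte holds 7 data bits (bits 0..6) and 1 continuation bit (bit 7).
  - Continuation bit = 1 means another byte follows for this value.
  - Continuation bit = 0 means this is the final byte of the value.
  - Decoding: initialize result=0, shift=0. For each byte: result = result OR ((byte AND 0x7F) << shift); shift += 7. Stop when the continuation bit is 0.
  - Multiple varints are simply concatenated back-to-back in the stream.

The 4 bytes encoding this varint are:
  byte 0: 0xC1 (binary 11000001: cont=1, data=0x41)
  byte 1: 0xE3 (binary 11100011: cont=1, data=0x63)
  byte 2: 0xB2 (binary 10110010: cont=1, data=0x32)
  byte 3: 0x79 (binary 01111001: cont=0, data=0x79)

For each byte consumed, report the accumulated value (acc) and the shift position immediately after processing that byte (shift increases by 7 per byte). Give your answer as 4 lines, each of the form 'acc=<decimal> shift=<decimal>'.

byte 0=0xC1: payload=0x41=65, contrib = 65<<0 = 65; acc -> 65, shift -> 7
byte 1=0xE3: payload=0x63=99, contrib = 99<<7 = 12672; acc -> 12737, shift -> 14
byte 2=0xB2: payload=0x32=50, contrib = 50<<14 = 819200; acc -> 831937, shift -> 21
byte 3=0x79: payload=0x79=121, contrib = 121<<21 = 253755392; acc -> 254587329, shift -> 28

Answer: acc=65 shift=7
acc=12737 shift=14
acc=831937 shift=21
acc=254587329 shift=28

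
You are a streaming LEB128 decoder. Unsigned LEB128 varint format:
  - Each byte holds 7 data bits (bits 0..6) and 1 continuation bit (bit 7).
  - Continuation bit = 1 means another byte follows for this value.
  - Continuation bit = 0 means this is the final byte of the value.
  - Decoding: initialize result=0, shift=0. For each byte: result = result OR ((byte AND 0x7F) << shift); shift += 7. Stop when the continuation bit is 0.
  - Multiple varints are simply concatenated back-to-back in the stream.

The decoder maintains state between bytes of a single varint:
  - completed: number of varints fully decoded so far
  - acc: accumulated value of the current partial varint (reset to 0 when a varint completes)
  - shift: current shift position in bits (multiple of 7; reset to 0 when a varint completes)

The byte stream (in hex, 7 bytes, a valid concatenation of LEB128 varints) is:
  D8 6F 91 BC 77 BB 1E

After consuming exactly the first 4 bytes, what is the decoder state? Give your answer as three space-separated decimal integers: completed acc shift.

byte[0]=0xD8 cont=1 payload=0x58: acc |= 88<<0 -> completed=0 acc=88 shift=7
byte[1]=0x6F cont=0 payload=0x6F: varint #1 complete (value=14296); reset -> completed=1 acc=0 shift=0
byte[2]=0x91 cont=1 payload=0x11: acc |= 17<<0 -> completed=1 acc=17 shift=7
byte[3]=0xBC cont=1 payload=0x3C: acc |= 60<<7 -> completed=1 acc=7697 shift=14

Answer: 1 7697 14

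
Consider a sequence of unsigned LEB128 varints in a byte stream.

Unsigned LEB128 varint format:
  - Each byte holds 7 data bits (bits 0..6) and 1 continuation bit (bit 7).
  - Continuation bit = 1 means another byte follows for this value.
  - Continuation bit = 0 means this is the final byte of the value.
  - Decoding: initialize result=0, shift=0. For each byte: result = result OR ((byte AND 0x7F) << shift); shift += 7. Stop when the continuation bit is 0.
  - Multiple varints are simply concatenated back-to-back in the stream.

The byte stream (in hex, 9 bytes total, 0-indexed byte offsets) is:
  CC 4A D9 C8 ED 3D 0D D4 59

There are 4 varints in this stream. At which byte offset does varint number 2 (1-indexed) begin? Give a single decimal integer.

  byte[0]=0xCC cont=1 payload=0x4C=76: acc |= 76<<0 -> acc=76 shift=7
  byte[1]=0x4A cont=0 payload=0x4A=74: acc |= 74<<7 -> acc=9548 shift=14 [end]
Varint 1: bytes[0:2] = CC 4A -> value 9548 (2 byte(s))
  byte[2]=0xD9 cont=1 payload=0x59=89: acc |= 89<<0 -> acc=89 shift=7
  byte[3]=0xC8 cont=1 payload=0x48=72: acc |= 72<<7 -> acc=9305 shift=14
  byte[4]=0xED cont=1 payload=0x6D=109: acc |= 109<<14 -> acc=1795161 shift=21
  byte[5]=0x3D cont=0 payload=0x3D=61: acc |= 61<<21 -> acc=129721433 shift=28 [end]
Varint 2: bytes[2:6] = D9 C8 ED 3D -> value 129721433 (4 byte(s))
  byte[6]=0x0D cont=0 payload=0x0D=13: acc |= 13<<0 -> acc=13 shift=7 [end]
Varint 3: bytes[6:7] = 0D -> value 13 (1 byte(s))
  byte[7]=0xD4 cont=1 payload=0x54=84: acc |= 84<<0 -> acc=84 shift=7
  byte[8]=0x59 cont=0 payload=0x59=89: acc |= 89<<7 -> acc=11476 shift=14 [end]
Varint 4: bytes[7:9] = D4 59 -> value 11476 (2 byte(s))

Answer: 2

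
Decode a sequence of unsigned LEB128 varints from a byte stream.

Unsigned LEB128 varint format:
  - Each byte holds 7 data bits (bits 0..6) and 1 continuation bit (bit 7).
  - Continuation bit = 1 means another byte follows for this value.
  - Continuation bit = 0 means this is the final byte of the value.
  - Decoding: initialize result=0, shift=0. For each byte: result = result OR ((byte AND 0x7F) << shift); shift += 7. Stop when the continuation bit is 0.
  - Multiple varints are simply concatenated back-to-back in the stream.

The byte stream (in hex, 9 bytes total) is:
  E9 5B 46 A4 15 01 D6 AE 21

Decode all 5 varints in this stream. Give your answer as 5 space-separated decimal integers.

Answer: 11753 70 2724 1 546646

Derivation:
  byte[0]=0xE9 cont=1 payload=0x69=105: acc |= 105<<0 -> acc=105 shift=7
  byte[1]=0x5B cont=0 payload=0x5B=91: acc |= 91<<7 -> acc=11753 shift=14 [end]
Varint 1: bytes[0:2] = E9 5B -> value 11753 (2 byte(s))
  byte[2]=0x46 cont=0 payload=0x46=70: acc |= 70<<0 -> acc=70 shift=7 [end]
Varint 2: bytes[2:3] = 46 -> value 70 (1 byte(s))
  byte[3]=0xA4 cont=1 payload=0x24=36: acc |= 36<<0 -> acc=36 shift=7
  byte[4]=0x15 cont=0 payload=0x15=21: acc |= 21<<7 -> acc=2724 shift=14 [end]
Varint 3: bytes[3:5] = A4 15 -> value 2724 (2 byte(s))
  byte[5]=0x01 cont=0 payload=0x01=1: acc |= 1<<0 -> acc=1 shift=7 [end]
Varint 4: bytes[5:6] = 01 -> value 1 (1 byte(s))
  byte[6]=0xD6 cont=1 payload=0x56=86: acc |= 86<<0 -> acc=86 shift=7
  byte[7]=0xAE cont=1 payload=0x2E=46: acc |= 46<<7 -> acc=5974 shift=14
  byte[8]=0x21 cont=0 payload=0x21=33: acc |= 33<<14 -> acc=546646 shift=21 [end]
Varint 5: bytes[6:9] = D6 AE 21 -> value 546646 (3 byte(s))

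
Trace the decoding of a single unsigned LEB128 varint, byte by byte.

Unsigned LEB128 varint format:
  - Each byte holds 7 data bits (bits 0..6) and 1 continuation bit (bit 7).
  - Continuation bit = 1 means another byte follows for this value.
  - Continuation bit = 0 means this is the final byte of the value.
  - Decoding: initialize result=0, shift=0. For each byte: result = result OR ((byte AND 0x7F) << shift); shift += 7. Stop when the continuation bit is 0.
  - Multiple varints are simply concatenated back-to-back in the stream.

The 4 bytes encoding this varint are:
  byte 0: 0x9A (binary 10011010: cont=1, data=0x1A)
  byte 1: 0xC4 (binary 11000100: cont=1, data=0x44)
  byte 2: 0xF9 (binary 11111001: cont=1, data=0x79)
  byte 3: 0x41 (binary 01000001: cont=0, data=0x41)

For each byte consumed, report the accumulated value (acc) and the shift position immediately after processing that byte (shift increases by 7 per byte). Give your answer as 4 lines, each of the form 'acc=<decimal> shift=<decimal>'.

byte 0=0x9A: payload=0x1A=26, contrib = 26<<0 = 26; acc -> 26, shift -> 7
byte 1=0xC4: payload=0x44=68, contrib = 68<<7 = 8704; acc -> 8730, shift -> 14
byte 2=0xF9: payload=0x79=121, contrib = 121<<14 = 1982464; acc -> 1991194, shift -> 21
byte 3=0x41: payload=0x41=65, contrib = 65<<21 = 136314880; acc -> 138306074, shift -> 28

Answer: acc=26 shift=7
acc=8730 shift=14
acc=1991194 shift=21
acc=138306074 shift=28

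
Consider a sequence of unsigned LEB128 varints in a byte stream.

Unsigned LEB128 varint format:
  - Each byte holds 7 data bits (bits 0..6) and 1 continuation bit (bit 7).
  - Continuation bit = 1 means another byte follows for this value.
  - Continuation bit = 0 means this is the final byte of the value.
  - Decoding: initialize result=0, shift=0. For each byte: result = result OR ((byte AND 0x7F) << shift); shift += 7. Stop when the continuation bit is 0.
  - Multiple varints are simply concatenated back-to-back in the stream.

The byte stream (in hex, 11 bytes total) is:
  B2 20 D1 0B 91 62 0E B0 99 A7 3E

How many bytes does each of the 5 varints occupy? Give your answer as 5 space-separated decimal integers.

  byte[0]=0xB2 cont=1 payload=0x32=50: acc |= 50<<0 -> acc=50 shift=7
  byte[1]=0x20 cont=0 payload=0x20=32: acc |= 32<<7 -> acc=4146 shift=14 [end]
Varint 1: bytes[0:2] = B2 20 -> value 4146 (2 byte(s))
  byte[2]=0xD1 cont=1 payload=0x51=81: acc |= 81<<0 -> acc=81 shift=7
  byte[3]=0x0B cont=0 payload=0x0B=11: acc |= 11<<7 -> acc=1489 shift=14 [end]
Varint 2: bytes[2:4] = D1 0B -> value 1489 (2 byte(s))
  byte[4]=0x91 cont=1 payload=0x11=17: acc |= 17<<0 -> acc=17 shift=7
  byte[5]=0x62 cont=0 payload=0x62=98: acc |= 98<<7 -> acc=12561 shift=14 [end]
Varint 3: bytes[4:6] = 91 62 -> value 12561 (2 byte(s))
  byte[6]=0x0E cont=0 payload=0x0E=14: acc |= 14<<0 -> acc=14 shift=7 [end]
Varint 4: bytes[6:7] = 0E -> value 14 (1 byte(s))
  byte[7]=0xB0 cont=1 payload=0x30=48: acc |= 48<<0 -> acc=48 shift=7
  byte[8]=0x99 cont=1 payload=0x19=25: acc |= 25<<7 -> acc=3248 shift=14
  byte[9]=0xA7 cont=1 payload=0x27=39: acc |= 39<<14 -> acc=642224 shift=21
  byte[10]=0x3E cont=0 payload=0x3E=62: acc |= 62<<21 -> acc=130665648 shift=28 [end]
Varint 5: bytes[7:11] = B0 99 A7 3E -> value 130665648 (4 byte(s))

Answer: 2 2 2 1 4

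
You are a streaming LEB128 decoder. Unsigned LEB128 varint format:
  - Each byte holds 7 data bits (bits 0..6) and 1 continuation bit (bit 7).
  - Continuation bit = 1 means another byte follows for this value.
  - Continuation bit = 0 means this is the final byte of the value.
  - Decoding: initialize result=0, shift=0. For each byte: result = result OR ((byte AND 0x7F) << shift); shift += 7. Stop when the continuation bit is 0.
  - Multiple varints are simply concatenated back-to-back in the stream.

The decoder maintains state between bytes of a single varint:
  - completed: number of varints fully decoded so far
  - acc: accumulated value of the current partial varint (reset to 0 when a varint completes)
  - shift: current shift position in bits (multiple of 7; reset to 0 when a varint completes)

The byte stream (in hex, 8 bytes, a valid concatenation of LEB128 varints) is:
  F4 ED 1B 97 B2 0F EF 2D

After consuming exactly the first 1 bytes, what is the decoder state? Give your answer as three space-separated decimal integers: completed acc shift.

byte[0]=0xF4 cont=1 payload=0x74: acc |= 116<<0 -> completed=0 acc=116 shift=7

Answer: 0 116 7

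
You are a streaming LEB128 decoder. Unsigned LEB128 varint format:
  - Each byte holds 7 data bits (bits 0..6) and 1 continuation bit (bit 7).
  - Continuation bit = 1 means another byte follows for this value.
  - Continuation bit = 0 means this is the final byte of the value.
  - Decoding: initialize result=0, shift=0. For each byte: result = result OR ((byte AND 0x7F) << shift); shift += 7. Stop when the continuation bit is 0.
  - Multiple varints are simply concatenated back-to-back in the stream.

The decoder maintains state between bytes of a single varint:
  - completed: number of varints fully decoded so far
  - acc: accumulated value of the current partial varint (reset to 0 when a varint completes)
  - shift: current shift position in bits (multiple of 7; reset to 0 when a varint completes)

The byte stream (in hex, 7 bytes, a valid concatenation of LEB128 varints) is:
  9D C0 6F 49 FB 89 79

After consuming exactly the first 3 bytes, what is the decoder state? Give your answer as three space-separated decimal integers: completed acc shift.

byte[0]=0x9D cont=1 payload=0x1D: acc |= 29<<0 -> completed=0 acc=29 shift=7
byte[1]=0xC0 cont=1 payload=0x40: acc |= 64<<7 -> completed=0 acc=8221 shift=14
byte[2]=0x6F cont=0 payload=0x6F: varint #1 complete (value=1826845); reset -> completed=1 acc=0 shift=0

Answer: 1 0 0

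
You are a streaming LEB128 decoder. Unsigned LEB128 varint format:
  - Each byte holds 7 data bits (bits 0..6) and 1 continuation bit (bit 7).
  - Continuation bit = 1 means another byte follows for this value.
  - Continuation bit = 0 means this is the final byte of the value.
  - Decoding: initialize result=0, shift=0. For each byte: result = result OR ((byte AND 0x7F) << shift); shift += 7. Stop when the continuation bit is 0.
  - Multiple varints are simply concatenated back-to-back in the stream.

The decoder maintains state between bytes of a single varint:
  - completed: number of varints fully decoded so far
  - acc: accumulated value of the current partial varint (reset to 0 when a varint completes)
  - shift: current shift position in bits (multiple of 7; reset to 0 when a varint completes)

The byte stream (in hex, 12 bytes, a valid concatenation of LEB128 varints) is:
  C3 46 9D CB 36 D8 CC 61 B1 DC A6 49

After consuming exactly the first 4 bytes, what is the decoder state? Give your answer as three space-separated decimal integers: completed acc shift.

byte[0]=0xC3 cont=1 payload=0x43: acc |= 67<<0 -> completed=0 acc=67 shift=7
byte[1]=0x46 cont=0 payload=0x46: varint #1 complete (value=9027); reset -> completed=1 acc=0 shift=0
byte[2]=0x9D cont=1 payload=0x1D: acc |= 29<<0 -> completed=1 acc=29 shift=7
byte[3]=0xCB cont=1 payload=0x4B: acc |= 75<<7 -> completed=1 acc=9629 shift=14

Answer: 1 9629 14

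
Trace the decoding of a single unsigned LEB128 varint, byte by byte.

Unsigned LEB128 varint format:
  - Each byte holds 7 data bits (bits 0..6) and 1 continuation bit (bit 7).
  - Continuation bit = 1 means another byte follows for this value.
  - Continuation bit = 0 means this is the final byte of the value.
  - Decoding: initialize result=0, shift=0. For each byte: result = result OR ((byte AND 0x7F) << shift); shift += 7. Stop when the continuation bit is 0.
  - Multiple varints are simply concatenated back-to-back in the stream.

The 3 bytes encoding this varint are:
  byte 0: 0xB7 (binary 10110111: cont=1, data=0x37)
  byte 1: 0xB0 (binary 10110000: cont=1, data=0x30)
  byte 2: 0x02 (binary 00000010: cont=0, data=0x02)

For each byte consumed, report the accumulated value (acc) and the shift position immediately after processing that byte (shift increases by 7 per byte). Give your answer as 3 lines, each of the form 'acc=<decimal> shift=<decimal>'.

Answer: acc=55 shift=7
acc=6199 shift=14
acc=38967 shift=21

Derivation:
byte 0=0xB7: payload=0x37=55, contrib = 55<<0 = 55; acc -> 55, shift -> 7
byte 1=0xB0: payload=0x30=48, contrib = 48<<7 = 6144; acc -> 6199, shift -> 14
byte 2=0x02: payload=0x02=2, contrib = 2<<14 = 32768; acc -> 38967, shift -> 21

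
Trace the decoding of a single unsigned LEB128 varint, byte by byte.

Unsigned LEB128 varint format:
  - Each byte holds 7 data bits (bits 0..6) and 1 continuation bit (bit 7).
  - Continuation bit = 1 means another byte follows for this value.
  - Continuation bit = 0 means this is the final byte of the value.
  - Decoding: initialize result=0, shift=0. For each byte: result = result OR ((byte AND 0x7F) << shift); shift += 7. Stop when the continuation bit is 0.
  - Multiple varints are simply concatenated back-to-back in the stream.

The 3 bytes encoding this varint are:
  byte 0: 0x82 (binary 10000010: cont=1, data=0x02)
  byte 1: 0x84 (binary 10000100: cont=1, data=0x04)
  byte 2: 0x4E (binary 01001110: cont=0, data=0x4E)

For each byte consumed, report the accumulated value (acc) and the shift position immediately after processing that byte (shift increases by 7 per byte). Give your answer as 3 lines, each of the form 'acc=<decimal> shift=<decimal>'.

Answer: acc=2 shift=7
acc=514 shift=14
acc=1278466 shift=21

Derivation:
byte 0=0x82: payload=0x02=2, contrib = 2<<0 = 2; acc -> 2, shift -> 7
byte 1=0x84: payload=0x04=4, contrib = 4<<7 = 512; acc -> 514, shift -> 14
byte 2=0x4E: payload=0x4E=78, contrib = 78<<14 = 1277952; acc -> 1278466, shift -> 21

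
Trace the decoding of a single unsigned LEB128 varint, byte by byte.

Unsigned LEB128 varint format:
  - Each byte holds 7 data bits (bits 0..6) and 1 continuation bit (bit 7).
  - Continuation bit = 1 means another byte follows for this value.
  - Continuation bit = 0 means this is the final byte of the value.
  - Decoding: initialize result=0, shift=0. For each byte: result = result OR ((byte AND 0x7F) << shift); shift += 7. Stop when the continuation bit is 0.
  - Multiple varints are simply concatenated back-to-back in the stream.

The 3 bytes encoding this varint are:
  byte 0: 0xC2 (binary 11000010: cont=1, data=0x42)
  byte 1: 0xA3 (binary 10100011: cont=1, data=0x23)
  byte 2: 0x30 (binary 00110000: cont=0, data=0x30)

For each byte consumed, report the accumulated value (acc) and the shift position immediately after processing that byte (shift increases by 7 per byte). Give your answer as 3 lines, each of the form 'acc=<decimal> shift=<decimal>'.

byte 0=0xC2: payload=0x42=66, contrib = 66<<0 = 66; acc -> 66, shift -> 7
byte 1=0xA3: payload=0x23=35, contrib = 35<<7 = 4480; acc -> 4546, shift -> 14
byte 2=0x30: payload=0x30=48, contrib = 48<<14 = 786432; acc -> 790978, shift -> 21

Answer: acc=66 shift=7
acc=4546 shift=14
acc=790978 shift=21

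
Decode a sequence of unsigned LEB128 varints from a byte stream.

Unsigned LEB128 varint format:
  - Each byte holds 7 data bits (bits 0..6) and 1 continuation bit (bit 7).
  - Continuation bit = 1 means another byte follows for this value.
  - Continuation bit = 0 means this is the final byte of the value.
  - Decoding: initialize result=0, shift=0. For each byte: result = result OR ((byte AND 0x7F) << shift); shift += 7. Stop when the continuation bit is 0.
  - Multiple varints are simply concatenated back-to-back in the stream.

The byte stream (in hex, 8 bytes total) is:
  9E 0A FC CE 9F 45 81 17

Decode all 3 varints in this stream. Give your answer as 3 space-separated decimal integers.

  byte[0]=0x9E cont=1 payload=0x1E=30: acc |= 30<<0 -> acc=30 shift=7
  byte[1]=0x0A cont=0 payload=0x0A=10: acc |= 10<<7 -> acc=1310 shift=14 [end]
Varint 1: bytes[0:2] = 9E 0A -> value 1310 (2 byte(s))
  byte[2]=0xFC cont=1 payload=0x7C=124: acc |= 124<<0 -> acc=124 shift=7
  byte[3]=0xCE cont=1 payload=0x4E=78: acc |= 78<<7 -> acc=10108 shift=14
  byte[4]=0x9F cont=1 payload=0x1F=31: acc |= 31<<14 -> acc=518012 shift=21
  byte[5]=0x45 cont=0 payload=0x45=69: acc |= 69<<21 -> acc=145221500 shift=28 [end]
Varint 2: bytes[2:6] = FC CE 9F 45 -> value 145221500 (4 byte(s))
  byte[6]=0x81 cont=1 payload=0x01=1: acc |= 1<<0 -> acc=1 shift=7
  byte[7]=0x17 cont=0 payload=0x17=23: acc |= 23<<7 -> acc=2945 shift=14 [end]
Varint 3: bytes[6:8] = 81 17 -> value 2945 (2 byte(s))

Answer: 1310 145221500 2945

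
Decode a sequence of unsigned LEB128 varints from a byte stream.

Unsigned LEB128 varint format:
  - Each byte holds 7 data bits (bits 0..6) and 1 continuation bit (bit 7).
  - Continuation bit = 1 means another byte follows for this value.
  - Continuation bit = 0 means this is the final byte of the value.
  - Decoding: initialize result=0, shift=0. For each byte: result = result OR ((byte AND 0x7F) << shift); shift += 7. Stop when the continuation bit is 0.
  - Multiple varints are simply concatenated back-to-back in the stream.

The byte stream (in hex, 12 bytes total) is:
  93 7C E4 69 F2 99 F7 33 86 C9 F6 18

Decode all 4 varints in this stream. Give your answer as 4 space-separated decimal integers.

Answer: 15891 13540 108907762 52274310

Derivation:
  byte[0]=0x93 cont=1 payload=0x13=19: acc |= 19<<0 -> acc=19 shift=7
  byte[1]=0x7C cont=0 payload=0x7C=124: acc |= 124<<7 -> acc=15891 shift=14 [end]
Varint 1: bytes[0:2] = 93 7C -> value 15891 (2 byte(s))
  byte[2]=0xE4 cont=1 payload=0x64=100: acc |= 100<<0 -> acc=100 shift=7
  byte[3]=0x69 cont=0 payload=0x69=105: acc |= 105<<7 -> acc=13540 shift=14 [end]
Varint 2: bytes[2:4] = E4 69 -> value 13540 (2 byte(s))
  byte[4]=0xF2 cont=1 payload=0x72=114: acc |= 114<<0 -> acc=114 shift=7
  byte[5]=0x99 cont=1 payload=0x19=25: acc |= 25<<7 -> acc=3314 shift=14
  byte[6]=0xF7 cont=1 payload=0x77=119: acc |= 119<<14 -> acc=1953010 shift=21
  byte[7]=0x33 cont=0 payload=0x33=51: acc |= 51<<21 -> acc=108907762 shift=28 [end]
Varint 3: bytes[4:8] = F2 99 F7 33 -> value 108907762 (4 byte(s))
  byte[8]=0x86 cont=1 payload=0x06=6: acc |= 6<<0 -> acc=6 shift=7
  byte[9]=0xC9 cont=1 payload=0x49=73: acc |= 73<<7 -> acc=9350 shift=14
  byte[10]=0xF6 cont=1 payload=0x76=118: acc |= 118<<14 -> acc=1942662 shift=21
  byte[11]=0x18 cont=0 payload=0x18=24: acc |= 24<<21 -> acc=52274310 shift=28 [end]
Varint 4: bytes[8:12] = 86 C9 F6 18 -> value 52274310 (4 byte(s))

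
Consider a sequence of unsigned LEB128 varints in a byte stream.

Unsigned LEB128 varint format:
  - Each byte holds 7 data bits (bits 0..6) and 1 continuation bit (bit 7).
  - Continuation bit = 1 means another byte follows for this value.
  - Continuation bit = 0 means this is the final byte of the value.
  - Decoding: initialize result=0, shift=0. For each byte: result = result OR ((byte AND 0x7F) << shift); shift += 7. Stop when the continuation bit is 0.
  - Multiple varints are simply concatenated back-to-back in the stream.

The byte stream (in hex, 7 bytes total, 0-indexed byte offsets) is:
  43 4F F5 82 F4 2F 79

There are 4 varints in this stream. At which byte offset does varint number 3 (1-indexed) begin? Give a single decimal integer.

Answer: 2

Derivation:
  byte[0]=0x43 cont=0 payload=0x43=67: acc |= 67<<0 -> acc=67 shift=7 [end]
Varint 1: bytes[0:1] = 43 -> value 67 (1 byte(s))
  byte[1]=0x4F cont=0 payload=0x4F=79: acc |= 79<<0 -> acc=79 shift=7 [end]
Varint 2: bytes[1:2] = 4F -> value 79 (1 byte(s))
  byte[2]=0xF5 cont=1 payload=0x75=117: acc |= 117<<0 -> acc=117 shift=7
  byte[3]=0x82 cont=1 payload=0x02=2: acc |= 2<<7 -> acc=373 shift=14
  byte[4]=0xF4 cont=1 payload=0x74=116: acc |= 116<<14 -> acc=1900917 shift=21
  byte[5]=0x2F cont=0 payload=0x2F=47: acc |= 47<<21 -> acc=100467061 shift=28 [end]
Varint 3: bytes[2:6] = F5 82 F4 2F -> value 100467061 (4 byte(s))
  byte[6]=0x79 cont=0 payload=0x79=121: acc |= 121<<0 -> acc=121 shift=7 [end]
Varint 4: bytes[6:7] = 79 -> value 121 (1 byte(s))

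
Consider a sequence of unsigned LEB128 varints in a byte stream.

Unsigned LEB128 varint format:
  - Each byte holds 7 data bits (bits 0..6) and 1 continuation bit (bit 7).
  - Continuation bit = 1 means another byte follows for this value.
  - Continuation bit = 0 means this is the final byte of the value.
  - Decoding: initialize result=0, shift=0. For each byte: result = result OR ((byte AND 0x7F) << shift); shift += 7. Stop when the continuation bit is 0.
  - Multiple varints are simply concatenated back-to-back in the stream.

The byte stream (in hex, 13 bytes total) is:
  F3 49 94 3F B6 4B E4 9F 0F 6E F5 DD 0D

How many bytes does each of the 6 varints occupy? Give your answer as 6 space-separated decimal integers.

Answer: 2 2 2 3 1 3

Derivation:
  byte[0]=0xF3 cont=1 payload=0x73=115: acc |= 115<<0 -> acc=115 shift=7
  byte[1]=0x49 cont=0 payload=0x49=73: acc |= 73<<7 -> acc=9459 shift=14 [end]
Varint 1: bytes[0:2] = F3 49 -> value 9459 (2 byte(s))
  byte[2]=0x94 cont=1 payload=0x14=20: acc |= 20<<0 -> acc=20 shift=7
  byte[3]=0x3F cont=0 payload=0x3F=63: acc |= 63<<7 -> acc=8084 shift=14 [end]
Varint 2: bytes[2:4] = 94 3F -> value 8084 (2 byte(s))
  byte[4]=0xB6 cont=1 payload=0x36=54: acc |= 54<<0 -> acc=54 shift=7
  byte[5]=0x4B cont=0 payload=0x4B=75: acc |= 75<<7 -> acc=9654 shift=14 [end]
Varint 3: bytes[4:6] = B6 4B -> value 9654 (2 byte(s))
  byte[6]=0xE4 cont=1 payload=0x64=100: acc |= 100<<0 -> acc=100 shift=7
  byte[7]=0x9F cont=1 payload=0x1F=31: acc |= 31<<7 -> acc=4068 shift=14
  byte[8]=0x0F cont=0 payload=0x0F=15: acc |= 15<<14 -> acc=249828 shift=21 [end]
Varint 4: bytes[6:9] = E4 9F 0F -> value 249828 (3 byte(s))
  byte[9]=0x6E cont=0 payload=0x6E=110: acc |= 110<<0 -> acc=110 shift=7 [end]
Varint 5: bytes[9:10] = 6E -> value 110 (1 byte(s))
  byte[10]=0xF5 cont=1 payload=0x75=117: acc |= 117<<0 -> acc=117 shift=7
  byte[11]=0xDD cont=1 payload=0x5D=93: acc |= 93<<7 -> acc=12021 shift=14
  byte[12]=0x0D cont=0 payload=0x0D=13: acc |= 13<<14 -> acc=225013 shift=21 [end]
Varint 6: bytes[10:13] = F5 DD 0D -> value 225013 (3 byte(s))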